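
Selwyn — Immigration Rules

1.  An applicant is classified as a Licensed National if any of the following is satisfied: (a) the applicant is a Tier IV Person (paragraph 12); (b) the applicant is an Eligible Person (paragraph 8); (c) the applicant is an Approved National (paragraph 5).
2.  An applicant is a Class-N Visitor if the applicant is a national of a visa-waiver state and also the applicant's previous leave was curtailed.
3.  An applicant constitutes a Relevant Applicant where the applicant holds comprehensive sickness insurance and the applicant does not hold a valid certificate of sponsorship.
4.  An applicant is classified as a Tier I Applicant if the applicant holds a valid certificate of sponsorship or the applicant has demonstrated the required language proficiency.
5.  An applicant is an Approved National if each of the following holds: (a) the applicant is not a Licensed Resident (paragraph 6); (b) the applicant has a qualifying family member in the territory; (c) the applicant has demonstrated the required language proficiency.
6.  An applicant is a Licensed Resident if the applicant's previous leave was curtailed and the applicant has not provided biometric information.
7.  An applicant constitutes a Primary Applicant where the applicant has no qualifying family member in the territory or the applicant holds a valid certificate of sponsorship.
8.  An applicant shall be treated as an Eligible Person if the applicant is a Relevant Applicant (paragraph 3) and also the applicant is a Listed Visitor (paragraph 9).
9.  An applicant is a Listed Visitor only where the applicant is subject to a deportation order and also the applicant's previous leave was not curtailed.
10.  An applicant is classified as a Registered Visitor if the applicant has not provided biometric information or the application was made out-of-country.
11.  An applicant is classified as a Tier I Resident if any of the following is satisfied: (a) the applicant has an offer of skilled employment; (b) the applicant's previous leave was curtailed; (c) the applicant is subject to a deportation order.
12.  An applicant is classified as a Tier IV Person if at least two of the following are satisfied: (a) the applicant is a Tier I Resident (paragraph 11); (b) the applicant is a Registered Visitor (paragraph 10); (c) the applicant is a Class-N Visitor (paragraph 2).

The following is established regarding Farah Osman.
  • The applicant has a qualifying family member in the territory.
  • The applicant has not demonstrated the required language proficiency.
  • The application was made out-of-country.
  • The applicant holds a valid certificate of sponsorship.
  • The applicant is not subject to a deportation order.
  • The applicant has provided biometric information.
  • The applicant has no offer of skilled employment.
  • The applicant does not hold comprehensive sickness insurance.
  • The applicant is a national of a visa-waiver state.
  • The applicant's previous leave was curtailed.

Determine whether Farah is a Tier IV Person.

Under paragraph 11: the applicant has an offer of skilled employment? no; or the applicant's previous leave was curtailed? yes; or the applicant is subject to a deportation order? no. So the applicant is a Tier I Resident.
Under paragraph 10: the applicant has not provided biometric information? no; or the application was made out-of-country? yes. So the applicant is a Registered Visitor.
Under paragraph 2: the applicant is a national of a visa-waiver state? yes; and the applicant's previous leave was curtailed? yes. So the applicant is a Class-N Visitor.
Under paragraph 12: Tier I Resident (paragraph 11)? yes; Registered Visitor (paragraph 10)? yes; Class-N Visitor (paragraph 2)? yes — 3 of 3 hold (need ≥2) → satisfied.

Yes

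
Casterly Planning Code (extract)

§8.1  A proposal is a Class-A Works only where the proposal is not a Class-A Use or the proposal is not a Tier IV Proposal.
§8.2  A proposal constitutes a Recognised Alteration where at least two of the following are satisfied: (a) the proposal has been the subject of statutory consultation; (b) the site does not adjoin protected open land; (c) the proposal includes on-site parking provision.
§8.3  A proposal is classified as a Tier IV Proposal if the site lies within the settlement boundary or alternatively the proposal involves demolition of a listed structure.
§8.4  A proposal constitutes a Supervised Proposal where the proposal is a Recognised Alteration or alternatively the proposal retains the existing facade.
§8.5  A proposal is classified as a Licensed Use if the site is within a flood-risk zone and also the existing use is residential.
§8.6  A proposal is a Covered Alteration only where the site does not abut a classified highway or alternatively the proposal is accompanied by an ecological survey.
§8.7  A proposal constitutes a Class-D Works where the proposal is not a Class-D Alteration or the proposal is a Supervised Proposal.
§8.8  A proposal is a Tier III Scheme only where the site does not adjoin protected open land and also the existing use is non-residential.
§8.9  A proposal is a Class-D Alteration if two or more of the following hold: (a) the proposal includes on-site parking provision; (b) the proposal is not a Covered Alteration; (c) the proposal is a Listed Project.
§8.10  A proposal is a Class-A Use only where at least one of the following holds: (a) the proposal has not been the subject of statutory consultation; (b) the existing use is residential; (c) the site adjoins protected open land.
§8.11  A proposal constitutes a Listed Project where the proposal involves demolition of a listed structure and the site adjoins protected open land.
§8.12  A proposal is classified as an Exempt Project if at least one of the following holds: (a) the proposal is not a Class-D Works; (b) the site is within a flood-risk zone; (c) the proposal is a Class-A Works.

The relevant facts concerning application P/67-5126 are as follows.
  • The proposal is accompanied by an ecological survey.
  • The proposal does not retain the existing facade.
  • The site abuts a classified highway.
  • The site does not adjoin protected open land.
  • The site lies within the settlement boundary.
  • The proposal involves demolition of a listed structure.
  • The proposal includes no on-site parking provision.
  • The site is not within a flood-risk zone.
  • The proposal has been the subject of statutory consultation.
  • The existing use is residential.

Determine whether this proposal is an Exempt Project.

No

§8.6 — Covered Alteration: [the site does not abut a classified highway? no] OR [the proposal is accompanied by an ecological survey? yes] → satisfied.
§8.11 — Listed Project: [the proposal involves demolition of a listed structure? yes] AND [the site adjoins protected open land? no] → not satisfied.
§8.9 — Class-D Alteration: the proposal includes on-site parking provision? no; not a Covered Alteration (§8.6)? no; Listed Project (§8.11)? no — 0 of 3 hold (need ≥2) → not satisfied.
§8.2 — Recognised Alteration: the proposal has been the subject of statutory consultation? yes; the site does not adjoin protected open land? yes; the proposal includes on-site parking provision? no — 2 of 3 hold (need ≥2) → satisfied.
§8.4 — Supervised Proposal: [Recognised Alteration (§8.2)? yes] OR [the proposal retains the existing facade? no] → satisfied.
§8.7 — Class-D Works: [not a Class-D Alteration (§8.9)? yes] OR [Supervised Proposal (§8.4)? yes] → satisfied.
§8.10 — Class-A Use: [the proposal has not been the subject of statutory consultation? no] OR [the existing use is residential? yes] OR [the site adjoins protected open land? no] → satisfied.
§8.3 — Tier IV Proposal: [the site lies within the settlement boundary? yes] OR [the proposal involves demolition of a listed structure? yes] → satisfied.
§8.1 — Class-A Works: [not a Class-A Use (§8.10)? no] OR [not a Tier IV Proposal (§8.3)? no] → not satisfied.
§8.12 — Exempt Project: [not a Class-D Works (§8.7)? no] OR [the site is within a flood-risk zone? no] OR [Class-A Works (§8.1)? no] → not satisfied.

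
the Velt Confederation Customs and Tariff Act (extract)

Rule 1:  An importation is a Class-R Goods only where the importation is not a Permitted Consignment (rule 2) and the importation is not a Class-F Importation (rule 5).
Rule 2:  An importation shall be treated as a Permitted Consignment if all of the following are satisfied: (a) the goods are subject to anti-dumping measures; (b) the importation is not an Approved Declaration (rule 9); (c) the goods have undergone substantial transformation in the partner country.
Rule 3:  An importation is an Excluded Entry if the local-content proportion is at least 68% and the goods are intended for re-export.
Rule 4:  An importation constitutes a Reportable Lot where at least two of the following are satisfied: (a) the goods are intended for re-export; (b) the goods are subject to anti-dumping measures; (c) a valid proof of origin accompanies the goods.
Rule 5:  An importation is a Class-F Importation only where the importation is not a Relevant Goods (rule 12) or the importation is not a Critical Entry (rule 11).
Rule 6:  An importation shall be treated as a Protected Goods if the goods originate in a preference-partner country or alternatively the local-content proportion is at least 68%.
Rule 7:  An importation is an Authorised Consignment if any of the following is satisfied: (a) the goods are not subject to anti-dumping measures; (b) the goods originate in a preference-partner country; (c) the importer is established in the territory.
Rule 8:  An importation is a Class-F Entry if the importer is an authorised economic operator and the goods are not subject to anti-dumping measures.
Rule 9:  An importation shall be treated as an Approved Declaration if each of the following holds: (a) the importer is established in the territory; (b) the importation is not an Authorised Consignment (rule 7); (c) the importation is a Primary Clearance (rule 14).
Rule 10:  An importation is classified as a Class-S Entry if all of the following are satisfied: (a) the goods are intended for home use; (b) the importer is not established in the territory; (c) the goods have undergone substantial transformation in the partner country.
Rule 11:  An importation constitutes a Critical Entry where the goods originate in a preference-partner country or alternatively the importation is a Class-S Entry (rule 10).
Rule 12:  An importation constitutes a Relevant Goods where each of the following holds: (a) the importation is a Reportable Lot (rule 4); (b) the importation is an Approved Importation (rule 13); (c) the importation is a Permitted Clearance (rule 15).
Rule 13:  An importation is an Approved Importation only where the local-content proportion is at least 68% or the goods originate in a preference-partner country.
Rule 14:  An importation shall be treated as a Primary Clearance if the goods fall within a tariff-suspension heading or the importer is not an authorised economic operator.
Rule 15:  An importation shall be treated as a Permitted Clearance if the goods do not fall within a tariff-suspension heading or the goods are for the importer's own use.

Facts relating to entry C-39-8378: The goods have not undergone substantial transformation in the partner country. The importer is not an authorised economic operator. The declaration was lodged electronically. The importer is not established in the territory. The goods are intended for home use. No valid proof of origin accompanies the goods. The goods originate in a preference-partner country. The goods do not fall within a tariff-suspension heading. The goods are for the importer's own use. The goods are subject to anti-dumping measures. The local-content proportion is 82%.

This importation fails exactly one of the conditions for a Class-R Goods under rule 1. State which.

Under rule 7: the goods are not subject to anti-dumping measures? no; or the goods originate in a preference-partner country? yes; or the importer is established in the territory? no. So the importation is an Authorised Consignment.
Under rule 14: the goods fall within a tariff-suspension heading? no; or the importer is not an authorised economic operator? yes. So the importation is a Primary Clearance.
Under rule 9: the importer is established in the territory? no; and not an Authorised Consignment (rule 7)? no; and Primary Clearance (rule 14)? yes. So the importation is not an Approved Declaration.
Under rule 2: the goods are subject to anti-dumping measures? yes; and not an Approved Declaration (rule 9)? yes; and the goods have undergone substantial transformation in the partner country? no. So the importation is not a Permitted Consignment.
Under rule 4: the goods are intended for re-export? no; the goods are subject to anti-dumping measures? yes; a valid proof of origin accompanies the goods? no — 1 of 3 hold (need ≥2) → not satisfied.
Under rule 13: local-content proportion: 82% ≥ 68%? yes; or the goods originate in a preference-partner country? yes. So the importation is an Approved Importation.
Under rule 15: the goods do not fall within a tariff-suspension heading? yes; or the goods are for the importer's own use? yes. So the importation is a Permitted Clearance.
Under rule 12: Reportable Lot (rule 4)? no; and Approved Importation (rule 13)? yes; and Permitted Clearance (rule 15)? yes. So the importation is not a Relevant Goods.
Under rule 10: the goods are intended for home use? yes; and the importer is not established in the territory? yes; and the goods have undergone substantial transformation in the partner country? no. So the importation is not a Class-S Entry.
Under rule 11: the goods originate in a preference-partner country? yes; or Class-S Entry (rule 10)? no. So the importation is a Critical Entry.
Under rule 5: not a Relevant Goods (rule 12)? yes; or not a Critical Entry (rule 11)? no. So the importation is a Class-F Importation.
Under rule 1: not a Permitted Consignment (rule 2)? yes; and not a Class-F Importation (rule 5)? no. So the importation is not a Class-R Goods.

Class-F Importation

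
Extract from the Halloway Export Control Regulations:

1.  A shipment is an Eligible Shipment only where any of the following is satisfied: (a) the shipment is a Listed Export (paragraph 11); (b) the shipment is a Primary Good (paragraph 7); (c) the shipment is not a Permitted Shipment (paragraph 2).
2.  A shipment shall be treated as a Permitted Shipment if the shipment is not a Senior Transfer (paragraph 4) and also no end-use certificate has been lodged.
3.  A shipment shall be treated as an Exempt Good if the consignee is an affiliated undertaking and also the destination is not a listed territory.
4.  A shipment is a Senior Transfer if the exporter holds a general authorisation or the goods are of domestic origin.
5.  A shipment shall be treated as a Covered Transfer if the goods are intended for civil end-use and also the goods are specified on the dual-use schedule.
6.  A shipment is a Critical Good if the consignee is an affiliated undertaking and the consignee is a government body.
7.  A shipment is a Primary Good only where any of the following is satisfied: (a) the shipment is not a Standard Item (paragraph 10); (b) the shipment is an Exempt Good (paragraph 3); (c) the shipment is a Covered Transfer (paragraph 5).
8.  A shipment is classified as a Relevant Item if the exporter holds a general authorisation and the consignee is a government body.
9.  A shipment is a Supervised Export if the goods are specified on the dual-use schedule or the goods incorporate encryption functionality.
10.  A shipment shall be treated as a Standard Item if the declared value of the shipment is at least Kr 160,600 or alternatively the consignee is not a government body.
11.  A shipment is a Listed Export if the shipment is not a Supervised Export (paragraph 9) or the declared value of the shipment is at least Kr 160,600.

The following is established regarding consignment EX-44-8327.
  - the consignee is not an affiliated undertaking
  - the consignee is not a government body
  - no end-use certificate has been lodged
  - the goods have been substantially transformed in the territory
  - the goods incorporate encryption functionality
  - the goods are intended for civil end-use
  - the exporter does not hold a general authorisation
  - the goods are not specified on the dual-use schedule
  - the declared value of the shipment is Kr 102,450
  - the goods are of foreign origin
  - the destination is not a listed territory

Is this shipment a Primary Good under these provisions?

No

Under paragraph 10: declared value of the shipment: Kr 102,450 ≥ Kr 160,600? no; or the consignee is not a government body? yes. So the shipment is a Standard Item.
Under paragraph 3: the consignee is an affiliated undertaking? no; and the destination is not a listed territory? yes. So the shipment is not an Exempt Good.
Under paragraph 5: the goods are intended for civil end-use? yes; and the goods are specified on the dual-use schedule? no. So the shipment is not a Covered Transfer.
Under paragraph 7: not a Standard Item (paragraph 10)? no; or Exempt Good (paragraph 3)? no; or Covered Transfer (paragraph 5)? no. So the shipment is not a Primary Good.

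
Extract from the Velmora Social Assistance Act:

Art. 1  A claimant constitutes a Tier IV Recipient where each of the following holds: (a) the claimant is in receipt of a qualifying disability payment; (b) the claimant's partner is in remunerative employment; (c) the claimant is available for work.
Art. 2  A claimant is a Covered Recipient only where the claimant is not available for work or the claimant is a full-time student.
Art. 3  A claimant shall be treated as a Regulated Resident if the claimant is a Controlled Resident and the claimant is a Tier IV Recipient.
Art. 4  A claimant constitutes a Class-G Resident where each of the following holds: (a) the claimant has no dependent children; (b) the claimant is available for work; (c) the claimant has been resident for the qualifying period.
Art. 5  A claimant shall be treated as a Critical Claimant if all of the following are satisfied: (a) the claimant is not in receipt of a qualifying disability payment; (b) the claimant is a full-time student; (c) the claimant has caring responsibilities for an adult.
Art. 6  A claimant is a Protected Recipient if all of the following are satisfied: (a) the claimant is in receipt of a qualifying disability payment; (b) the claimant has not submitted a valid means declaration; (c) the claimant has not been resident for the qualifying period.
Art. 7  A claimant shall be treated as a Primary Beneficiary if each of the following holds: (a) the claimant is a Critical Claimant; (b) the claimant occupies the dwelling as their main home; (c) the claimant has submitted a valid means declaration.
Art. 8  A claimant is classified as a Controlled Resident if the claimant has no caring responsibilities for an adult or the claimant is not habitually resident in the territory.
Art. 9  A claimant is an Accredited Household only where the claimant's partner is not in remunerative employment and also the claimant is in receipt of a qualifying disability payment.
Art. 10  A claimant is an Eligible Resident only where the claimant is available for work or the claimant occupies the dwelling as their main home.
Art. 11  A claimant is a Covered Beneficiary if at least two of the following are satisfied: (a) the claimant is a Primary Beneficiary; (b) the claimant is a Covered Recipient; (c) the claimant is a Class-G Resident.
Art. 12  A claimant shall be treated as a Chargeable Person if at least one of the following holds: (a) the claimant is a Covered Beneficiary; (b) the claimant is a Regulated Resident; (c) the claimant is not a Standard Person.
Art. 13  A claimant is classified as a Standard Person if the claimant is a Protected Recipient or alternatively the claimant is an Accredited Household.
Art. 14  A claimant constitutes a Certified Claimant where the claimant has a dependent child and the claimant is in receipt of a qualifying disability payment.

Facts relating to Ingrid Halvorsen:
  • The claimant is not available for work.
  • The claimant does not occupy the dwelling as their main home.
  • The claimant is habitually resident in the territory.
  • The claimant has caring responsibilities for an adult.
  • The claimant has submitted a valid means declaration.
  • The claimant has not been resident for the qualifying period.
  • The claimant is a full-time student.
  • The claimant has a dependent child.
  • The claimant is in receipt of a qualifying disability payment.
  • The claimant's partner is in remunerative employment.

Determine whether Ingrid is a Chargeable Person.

Under article 5: the claimant is not in receipt of a qualifying disability payment? no; and the claimant is a full-time student? yes; and the claimant has caring responsibilities for an adult? yes. So the claimant is not a Critical Claimant.
Under article 7: Critical Claimant (article 5)? no; and the claimant occupies the dwelling as their main home? no; and the claimant has submitted a valid means declaration? yes. So the claimant is not a Primary Beneficiary.
Under article 2: the claimant is not available for work? yes; or the claimant is a full-time student? yes. So the claimant is a Covered Recipient.
Under article 4: the claimant has no dependent children? no; and the claimant is available for work? no; and the claimant has been resident for the qualifying period? no. So the claimant is not a Class-G Resident.
Under article 11: Primary Beneficiary (article 7)? no; Covered Recipient (article 2)? yes; Class-G Resident (article 4)? no — 1 of 3 hold (need ≥2) → not satisfied.
Under article 8: the claimant has no caring responsibilities for an adult? no; or the claimant is not habitually resident in the territory? no. So the claimant is not a Controlled Resident.
Under article 1: the claimant is in receipt of a qualifying disability payment? yes; and the claimant's partner is in remunerative employment? yes; and the claimant is available for work? no. So the claimant is not a Tier IV Recipient.
Under article 3: Controlled Resident (article 8)? no; and Tier IV Recipient (article 1)? no. So the claimant is not a Regulated Resident.
Under article 6: the claimant is in receipt of a qualifying disability payment? yes; and the claimant has not submitted a valid means declaration? no; and the claimant has not been resident for the qualifying period? yes. So the claimant is not a Protected Recipient.
Under article 9: the claimant's partner is not in remunerative employment? no; and the claimant is in receipt of a qualifying disability payment? yes. So the claimant is not an Accredited Household.
Under article 13: Protected Recipient (article 6)? no; or Accredited Household (article 9)? no. So the claimant is not a Standard Person.
Under article 12: Covered Beneficiary (article 11)? no; or Regulated Resident (article 3)? no; or not a Standard Person (article 13)? yes. So the claimant is a Chargeable Person.

Yes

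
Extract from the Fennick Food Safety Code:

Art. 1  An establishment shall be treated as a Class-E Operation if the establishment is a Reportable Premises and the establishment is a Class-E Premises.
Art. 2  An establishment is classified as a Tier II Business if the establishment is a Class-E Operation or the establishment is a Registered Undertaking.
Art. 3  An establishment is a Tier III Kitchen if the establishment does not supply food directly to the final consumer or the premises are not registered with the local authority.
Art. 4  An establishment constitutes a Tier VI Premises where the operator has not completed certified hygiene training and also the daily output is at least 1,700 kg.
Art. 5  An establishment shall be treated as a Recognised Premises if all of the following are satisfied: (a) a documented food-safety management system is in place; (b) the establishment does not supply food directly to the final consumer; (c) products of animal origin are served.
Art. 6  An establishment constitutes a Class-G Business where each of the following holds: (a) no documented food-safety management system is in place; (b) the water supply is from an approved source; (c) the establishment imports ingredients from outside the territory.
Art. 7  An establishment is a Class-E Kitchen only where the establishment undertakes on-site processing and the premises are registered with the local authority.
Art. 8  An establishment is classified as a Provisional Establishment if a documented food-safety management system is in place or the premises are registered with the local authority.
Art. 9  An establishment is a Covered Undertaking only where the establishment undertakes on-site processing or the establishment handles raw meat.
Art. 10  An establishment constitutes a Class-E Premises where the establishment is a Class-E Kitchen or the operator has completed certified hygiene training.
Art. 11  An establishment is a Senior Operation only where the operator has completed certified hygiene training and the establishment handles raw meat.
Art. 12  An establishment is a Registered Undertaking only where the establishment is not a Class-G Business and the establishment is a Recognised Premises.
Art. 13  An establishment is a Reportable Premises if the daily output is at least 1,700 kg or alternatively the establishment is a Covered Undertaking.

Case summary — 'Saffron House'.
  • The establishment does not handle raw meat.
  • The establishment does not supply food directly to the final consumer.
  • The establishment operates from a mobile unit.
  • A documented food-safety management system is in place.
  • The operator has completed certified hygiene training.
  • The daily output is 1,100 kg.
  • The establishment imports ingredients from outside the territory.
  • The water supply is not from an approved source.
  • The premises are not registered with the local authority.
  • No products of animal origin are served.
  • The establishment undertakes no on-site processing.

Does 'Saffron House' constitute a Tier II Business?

No

article 9 — Covered Undertaking: [the establishment undertakes on-site processing? no] OR [the establishment handles raw meat? no] → not satisfied.
article 13 — Reportable Premises: [daily output: 1,100 kg ≥ 1,700 kg? no] OR [Covered Undertaking (article 9)? no] → not satisfied.
article 7 — Class-E Kitchen: [the establishment undertakes on-site processing? no] AND [the premises are registered with the local authority? no] → not satisfied.
article 10 — Class-E Premises: [Class-E Kitchen (article 7)? no] OR [the operator has completed certified hygiene training? yes] → satisfied.
article 1 — Class-E Operation: [Reportable Premises (article 13)? no] AND [Class-E Premises (article 10)? yes] → not satisfied.
article 6 — Class-G Business: [no documented food-safety management system is in place? no] AND [the water supply is from an approved source? no] AND [the establishment imports ingredients from outside the territory? yes] → not satisfied.
article 5 — Recognised Premises: [a documented food-safety management system is in place? yes] AND [the establishment does not supply food directly to the final consumer? yes] AND [products of animal origin are served? no] → not satisfied.
article 12 — Registered Undertaking: [not a Class-G Business (article 6)? yes] AND [Recognised Premises (article 5)? no] → not satisfied.
article 2 — Tier II Business: [Class-E Operation (article 1)? no] OR [Registered Undertaking (article 12)? no] → not satisfied.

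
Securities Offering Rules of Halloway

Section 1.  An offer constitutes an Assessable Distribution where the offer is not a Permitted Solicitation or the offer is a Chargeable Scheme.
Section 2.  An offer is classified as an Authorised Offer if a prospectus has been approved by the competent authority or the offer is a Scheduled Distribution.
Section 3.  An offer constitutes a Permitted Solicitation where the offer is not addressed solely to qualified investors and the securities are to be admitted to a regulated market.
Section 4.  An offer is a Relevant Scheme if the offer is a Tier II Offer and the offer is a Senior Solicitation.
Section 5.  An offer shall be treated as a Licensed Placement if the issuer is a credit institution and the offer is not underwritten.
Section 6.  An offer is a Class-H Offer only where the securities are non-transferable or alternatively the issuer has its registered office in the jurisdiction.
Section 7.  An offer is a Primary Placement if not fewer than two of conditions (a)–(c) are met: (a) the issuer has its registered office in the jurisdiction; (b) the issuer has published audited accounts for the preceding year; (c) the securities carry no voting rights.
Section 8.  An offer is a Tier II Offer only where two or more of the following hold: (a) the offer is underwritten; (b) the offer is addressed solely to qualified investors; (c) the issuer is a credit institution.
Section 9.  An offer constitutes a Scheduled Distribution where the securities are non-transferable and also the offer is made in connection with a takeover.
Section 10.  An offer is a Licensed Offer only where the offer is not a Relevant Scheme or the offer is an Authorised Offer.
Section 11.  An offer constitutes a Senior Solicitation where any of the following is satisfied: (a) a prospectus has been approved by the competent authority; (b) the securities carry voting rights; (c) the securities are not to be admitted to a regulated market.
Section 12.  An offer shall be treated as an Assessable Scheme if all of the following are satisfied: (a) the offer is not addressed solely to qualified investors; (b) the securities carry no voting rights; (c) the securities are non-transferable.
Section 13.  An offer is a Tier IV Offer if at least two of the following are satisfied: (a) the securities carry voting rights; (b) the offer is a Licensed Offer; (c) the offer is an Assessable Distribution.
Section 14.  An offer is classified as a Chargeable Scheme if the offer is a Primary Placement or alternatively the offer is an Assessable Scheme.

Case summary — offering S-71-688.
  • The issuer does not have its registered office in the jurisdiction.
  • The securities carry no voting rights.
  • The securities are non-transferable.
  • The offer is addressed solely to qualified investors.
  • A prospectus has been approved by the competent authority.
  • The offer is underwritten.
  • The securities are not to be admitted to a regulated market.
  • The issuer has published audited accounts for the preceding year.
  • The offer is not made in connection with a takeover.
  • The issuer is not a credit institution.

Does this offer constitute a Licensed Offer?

Yes

Under section 8: the offer is underwritten? yes; the offer is addressed solely to qualified investors? yes; the issuer is a credit institution? no — 2 of 3 hold (need ≥2) → satisfied.
Under section 11: a prospectus has been approved by the competent authority? yes; or the securities carry voting rights? no; or the securities are not to be admitted to a regulated market? yes. So the offer is a Senior Solicitation.
Under section 4: Tier II Offer (section 8)? yes; and Senior Solicitation (section 11)? yes. So the offer is a Relevant Scheme.
Under section 9: the securities are non-transferable? yes; and the offer is made in connection with a takeover? no. So the offer is not a Scheduled Distribution.
Under section 2: a prospectus has been approved by the competent authority? yes; or Scheduled Distribution (section 9)? no. So the offer is an Authorised Offer.
Under section 10: not a Relevant Scheme (section 4)? no; or Authorised Offer (section 2)? yes. So the offer is a Licensed Offer.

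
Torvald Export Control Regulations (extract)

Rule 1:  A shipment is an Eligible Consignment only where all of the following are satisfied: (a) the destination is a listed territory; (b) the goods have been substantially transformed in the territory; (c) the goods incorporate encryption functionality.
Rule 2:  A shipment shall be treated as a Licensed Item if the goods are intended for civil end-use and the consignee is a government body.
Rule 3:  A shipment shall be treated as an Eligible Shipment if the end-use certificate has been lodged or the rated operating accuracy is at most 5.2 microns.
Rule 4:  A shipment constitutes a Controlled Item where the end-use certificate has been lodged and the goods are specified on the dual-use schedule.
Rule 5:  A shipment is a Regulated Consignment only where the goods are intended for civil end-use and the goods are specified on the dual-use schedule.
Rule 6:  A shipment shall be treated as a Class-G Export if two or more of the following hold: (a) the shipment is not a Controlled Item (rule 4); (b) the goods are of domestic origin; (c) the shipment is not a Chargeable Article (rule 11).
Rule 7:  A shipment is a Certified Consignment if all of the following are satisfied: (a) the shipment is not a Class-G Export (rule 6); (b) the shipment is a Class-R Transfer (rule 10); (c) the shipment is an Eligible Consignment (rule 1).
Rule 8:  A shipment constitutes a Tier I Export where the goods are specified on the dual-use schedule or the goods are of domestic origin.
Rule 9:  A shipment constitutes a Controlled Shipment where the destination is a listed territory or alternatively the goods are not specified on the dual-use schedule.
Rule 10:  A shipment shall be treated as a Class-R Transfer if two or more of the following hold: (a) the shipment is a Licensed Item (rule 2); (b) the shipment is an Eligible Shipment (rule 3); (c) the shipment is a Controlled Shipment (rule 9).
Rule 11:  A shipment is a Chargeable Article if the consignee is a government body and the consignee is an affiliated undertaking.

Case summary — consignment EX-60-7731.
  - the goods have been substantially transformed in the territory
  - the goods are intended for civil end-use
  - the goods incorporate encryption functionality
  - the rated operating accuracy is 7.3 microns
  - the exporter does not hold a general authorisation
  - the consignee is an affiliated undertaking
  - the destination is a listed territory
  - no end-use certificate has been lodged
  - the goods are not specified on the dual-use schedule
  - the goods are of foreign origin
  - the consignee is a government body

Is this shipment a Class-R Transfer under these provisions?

Yes

rule 2 — Licensed Item: [the goods are intended for civil end-use? yes] AND [the consignee is a government body? yes] → satisfied.
rule 3 — Eligible Shipment: [the end-use certificate has been lodged? no] OR [rated operating accuracy: 7.3 microns ≤ 5.2 microns? no] → not satisfied.
rule 9 — Controlled Shipment: [the destination is a listed territory? yes] OR [the goods are not specified on the dual-use schedule? yes] → satisfied.
rule 10 — Class-R Transfer: Licensed Item (rule 2)? yes; Eligible Shipment (rule 3)? no; Controlled Shipment (rule 9)? yes — 2 of 3 hold (need ≥2) → satisfied.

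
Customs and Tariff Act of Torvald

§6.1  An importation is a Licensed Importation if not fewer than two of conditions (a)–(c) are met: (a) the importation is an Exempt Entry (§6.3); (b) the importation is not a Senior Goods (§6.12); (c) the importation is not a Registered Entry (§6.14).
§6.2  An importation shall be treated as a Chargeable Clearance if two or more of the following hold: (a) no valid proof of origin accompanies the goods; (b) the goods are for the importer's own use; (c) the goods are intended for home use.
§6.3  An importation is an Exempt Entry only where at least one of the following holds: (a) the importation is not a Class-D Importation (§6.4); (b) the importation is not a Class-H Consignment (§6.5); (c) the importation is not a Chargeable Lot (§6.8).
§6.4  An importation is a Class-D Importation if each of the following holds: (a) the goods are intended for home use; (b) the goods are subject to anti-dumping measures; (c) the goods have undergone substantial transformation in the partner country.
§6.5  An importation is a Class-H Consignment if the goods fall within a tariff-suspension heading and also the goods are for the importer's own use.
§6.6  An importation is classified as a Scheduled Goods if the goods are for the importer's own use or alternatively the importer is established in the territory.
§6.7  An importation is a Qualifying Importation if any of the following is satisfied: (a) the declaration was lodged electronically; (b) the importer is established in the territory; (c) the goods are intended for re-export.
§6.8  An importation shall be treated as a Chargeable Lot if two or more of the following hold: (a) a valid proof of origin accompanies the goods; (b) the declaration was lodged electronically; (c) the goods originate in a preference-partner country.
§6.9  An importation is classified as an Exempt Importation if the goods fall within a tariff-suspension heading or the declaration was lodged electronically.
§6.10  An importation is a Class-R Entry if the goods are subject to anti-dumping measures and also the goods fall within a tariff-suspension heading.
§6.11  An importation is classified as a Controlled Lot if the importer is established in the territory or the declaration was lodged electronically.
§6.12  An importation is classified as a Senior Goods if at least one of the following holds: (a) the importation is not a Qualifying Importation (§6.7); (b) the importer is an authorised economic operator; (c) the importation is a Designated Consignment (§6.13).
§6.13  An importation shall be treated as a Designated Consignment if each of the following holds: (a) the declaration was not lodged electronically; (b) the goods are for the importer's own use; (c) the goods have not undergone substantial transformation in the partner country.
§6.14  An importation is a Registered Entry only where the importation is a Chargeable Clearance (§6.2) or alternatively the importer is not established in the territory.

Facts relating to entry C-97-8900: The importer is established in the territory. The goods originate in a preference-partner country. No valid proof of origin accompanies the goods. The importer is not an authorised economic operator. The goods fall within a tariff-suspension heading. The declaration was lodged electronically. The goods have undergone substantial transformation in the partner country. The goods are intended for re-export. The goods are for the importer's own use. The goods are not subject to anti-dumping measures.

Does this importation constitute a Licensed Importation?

Yes

§6.4 — Class-D Importation: [the goods are intended for home use? no] AND [the goods are subject to anti-dumping measures? no] AND [the goods have undergone substantial transformation in the partner country? yes] → not satisfied.
§6.5 — Class-H Consignment: [the goods fall within a tariff-suspension heading? yes] AND [the goods are for the importer's own use? yes] → satisfied.
§6.8 — Chargeable Lot: a valid proof of origin accompanies the goods? no; the declaration was lodged electronically? yes; the goods originate in a preference-partner country? yes — 2 of 3 hold (need ≥2) → satisfied.
§6.3 — Exempt Entry: [not a Class-D Importation (§6.4)? yes] OR [not a Class-H Consignment (§6.5)? no] OR [not a Chargeable Lot (§6.8)? no] → satisfied.
§6.7 — Qualifying Importation: [the declaration was lodged electronically? yes] OR [the importer is established in the territory? yes] OR [the goods are intended for re-export? yes] → satisfied.
§6.13 — Designated Consignment: [the declaration was not lodged electronically? no] AND [the goods are for the importer's own use? yes] AND [the goods have not undergone substantial transformation in the partner country? no] → not satisfied.
§6.12 — Senior Goods: [not a Qualifying Importation (§6.7)? no] OR [the importer is an authorised economic operator? no] OR [Designated Consignment (§6.13)? no] → not satisfied.
§6.2 — Chargeable Clearance: no valid proof of origin accompanies the goods? yes; the goods are for the importer's own use? yes; the goods are intended for home use? no — 2 of 3 hold (need ≥2) → satisfied.
§6.14 — Registered Entry: [Chargeable Clearance (§6.2)? yes] OR [the importer is not established in the territory? no] → satisfied.
§6.1 — Licensed Importation: Exempt Entry (§6.3)? yes; not a Senior Goods (§6.12)? yes; not a Registered Entry (§6.14)? no — 2 of 3 hold (need ≥2) → satisfied.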